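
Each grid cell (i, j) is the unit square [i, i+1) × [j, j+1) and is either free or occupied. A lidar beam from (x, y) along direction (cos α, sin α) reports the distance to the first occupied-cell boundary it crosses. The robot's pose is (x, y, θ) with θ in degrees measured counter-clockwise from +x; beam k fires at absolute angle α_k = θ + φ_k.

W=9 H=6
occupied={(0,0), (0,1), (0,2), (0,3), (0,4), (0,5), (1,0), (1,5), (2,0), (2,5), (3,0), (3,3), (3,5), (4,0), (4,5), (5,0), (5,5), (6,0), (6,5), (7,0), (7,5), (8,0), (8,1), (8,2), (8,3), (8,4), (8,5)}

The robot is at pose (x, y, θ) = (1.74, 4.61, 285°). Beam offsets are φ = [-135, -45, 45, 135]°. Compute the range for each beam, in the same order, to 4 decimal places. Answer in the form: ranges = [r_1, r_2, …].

beam 1: φ=-135°, α=150°
  direction (-0.8660, 0.5000); cell (1,4); t to first gridline: x 0.8545, y 0.7800 (then +1.1547 / +2.0000)
    (1,5) via y @ 0.7800  # hit
  → r_1 = 0.7800
beam 2: φ=-45°, α=240°
  direction (-0.5000, -0.8660); cell (1,4); t to first gridline: x 1.4800, y 0.7044 (then +2.0000 / +1.1547)
    (1,3) via y @ 0.7044
    (0,3) via x @ 1.4800  # hit
  → r_2 = 1.4800
beam 3: φ=45°, α=330°
  direction (0.8660, -0.5000); cell (1,4); t to first gridline: x 0.3002, y 1.2200 (then +1.1547 / +2.0000)
    (2,4) via x @ 0.3002
    (2,3) via y @ 1.2200
    (3,3) via x @ 1.4549  # hit
  → r_3 = 1.4549
beam 4: φ=135°, α=60°
  direction (0.5000, 0.8660); cell (1,4); t to first gridline: x 0.5200, y 0.4503 (then +2.0000 / +1.1547)
    (1,5) via y @ 0.4503  # hit
  → r_4 = 0.4503

ranges = [0.7800, 1.4800, 1.4549, 0.4503]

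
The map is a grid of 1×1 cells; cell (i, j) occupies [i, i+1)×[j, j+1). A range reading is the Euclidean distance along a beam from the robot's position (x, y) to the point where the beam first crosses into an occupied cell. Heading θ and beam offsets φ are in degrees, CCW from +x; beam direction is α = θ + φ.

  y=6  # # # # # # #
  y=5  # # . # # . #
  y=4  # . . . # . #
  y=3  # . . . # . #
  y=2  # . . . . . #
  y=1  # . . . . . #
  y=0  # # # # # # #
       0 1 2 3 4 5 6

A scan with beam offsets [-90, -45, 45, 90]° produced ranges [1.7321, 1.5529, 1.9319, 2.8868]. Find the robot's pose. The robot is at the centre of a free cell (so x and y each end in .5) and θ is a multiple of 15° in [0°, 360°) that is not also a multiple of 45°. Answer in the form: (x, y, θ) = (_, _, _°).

The pose lattice has 20·16 = 320 candidates. Test each by forward raycasting.
  (5.5, 1.5, 345°): beam 1 = 0.5176 ≠ 1.7321 ✗
  (2.5, 1.5, 165°): beam 1 = 3.6235 ≠ 1.7321 ✗
  (1.5, 3.5, 210°): beam 1 = 1.0000 ≠ 1.7321 ✗
  (1.5, 2.5, 300°): beam 1 = 0.5774 ≠ 1.7321 ✗
  …
  (2.5, 2.5, 330°): r_1=1.7321, r_2=1.5529, r_3=1.9319, r_4=2.8868 — all match ✓
Unique over the lattice → pose = (2.5, 2.5, 330°).

(x, y, θ) = (2.5, 2.5, 330°)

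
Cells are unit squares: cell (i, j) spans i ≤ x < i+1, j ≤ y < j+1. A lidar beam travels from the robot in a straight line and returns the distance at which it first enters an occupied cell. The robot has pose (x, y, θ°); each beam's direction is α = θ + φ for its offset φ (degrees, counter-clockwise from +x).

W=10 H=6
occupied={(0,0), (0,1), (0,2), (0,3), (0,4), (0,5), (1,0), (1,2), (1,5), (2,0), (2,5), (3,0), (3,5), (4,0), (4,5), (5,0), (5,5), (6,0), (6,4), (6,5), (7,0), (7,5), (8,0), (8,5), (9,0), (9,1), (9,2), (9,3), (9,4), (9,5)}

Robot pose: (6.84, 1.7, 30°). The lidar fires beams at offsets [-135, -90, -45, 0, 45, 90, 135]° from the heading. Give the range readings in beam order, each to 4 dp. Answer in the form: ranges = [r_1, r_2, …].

ranges = [0.7247, 0.8083, 2.2362, 2.4942, 3.4164, 3.8105, 5.0107]

beam 1: φ=-135°, α=255°
  direction (-0.2588, -0.9659); cell (6,1); t to first gridline: x 3.2455, y 0.7247 (then +3.8637 / +1.0353)
    (6,0) via y @ 0.7247  # hit
  → r_1 = 0.7247
beam 2: φ=-90°, α=300°
  direction (0.5000, -0.8660); cell (6,1); t to first gridline: x 0.3200, y 0.8083 (then +2.0000 / +1.1547)
    (7,1) via x @ 0.3200
    (7,0) via y @ 0.8083  # hit
  → r_2 = 0.8083
beam 3: φ=-45°, α=345°
  direction (0.9659, -0.2588); cell (6,1); t to first gridline: x 0.1656, y 2.7046 (then +1.0353 / +3.8637)
    (7,1) via x @ 0.1656
    (8,1) via x @ 1.2009
    (9,1) via x @ 2.2362  # hit
  → r_3 = 2.2362
beam 4: φ=0°, α=30°
  direction (0.8660, 0.5000); cell (6,1); t to first gridline: x 0.1848, y 0.6000 (then +1.1547 / +2.0000)
    (7,1) via x @ 0.1848
    (7,2) via y @ 0.6000
    (8,2) via x @ 1.3395
    (9,2) via x @ 2.4942  # hit
  → r_4 = 2.4942
beam 5: φ=45°, α=75°
  direction (0.2588, 0.9659); cell (6,1); t to first gridline: x 0.6182, y 0.3106 (then +3.8637 / +1.0353)
    (6,2) via y @ 0.3106
    (7,2) via x @ 0.6182
    (7,3) via y @ 1.3459
    (7,4) via y @ 2.3811
    (7,5) via y @ 3.4164  # hit
  → r_5 = 3.4164
beam 6: φ=90°, α=120°
  direction (-0.5000, 0.8660); cell (6,1); t to first gridline: x 1.6800, y 0.3464 (then +2.0000 / +1.1547)
    (6,2) via y @ 0.3464
    (6,3) via y @ 1.5011
    (5,3) via x @ 1.6800
    (5,4) via y @ 2.6558
    (4,4) via x @ 3.6800
    (4,5) via y @ 3.8105  # hit
  → r_6 = 3.8105
beam 7: φ=135°, α=165°
  direction (-0.9659, 0.2588); cell (6,1); t to first gridline: x 0.8696, y 1.1591 (then +1.0353 / +3.8637)
    (5,1) via x @ 0.8696
    (5,2) via y @ 1.1591
    (4,2) via x @ 1.9049
    (3,2) via x @ 2.9402
    (2,2) via x @ 3.9755
    (1,2) via x @ 5.0107  # hit
  → r_7 = 5.0107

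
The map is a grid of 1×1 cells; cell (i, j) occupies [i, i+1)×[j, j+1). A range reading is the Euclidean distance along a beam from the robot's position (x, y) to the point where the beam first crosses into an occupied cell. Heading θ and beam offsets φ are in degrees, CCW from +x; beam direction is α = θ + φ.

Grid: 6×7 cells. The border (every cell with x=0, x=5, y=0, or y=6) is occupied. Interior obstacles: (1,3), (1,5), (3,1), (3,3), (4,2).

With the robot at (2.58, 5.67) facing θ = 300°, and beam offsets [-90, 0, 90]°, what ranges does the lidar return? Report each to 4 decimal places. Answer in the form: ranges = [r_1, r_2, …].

ranges = [0.6697, 1.9283, 0.6600]

beam 1: φ=-90°, α=210°
  cosα=-0.8660 sinα=-0.5000 | (2,5) | tMaxX 0.6697 tMaxY 1.3400 | tΔX 1.1547 tΔY 2.0000
    t=0.6697 [x] (1,5) — stop
  → r_1 = 0.6697
beam 2: φ=0°, α=300°
  cosα=0.5000 sinα=-0.8660 | (2,5) | tMaxX 0.8400 tMaxY 0.7736 | tΔX 2.0000 tΔY 1.1547
    t=0.7736 [y] (2,4)
    t=0.8400 [x] (3,4)
    t=1.9283 [y] (3,3) — stop
  → r_2 = 1.9283
beam 3: φ=90°, α=30°
  cosα=0.8660 sinα=0.5000 | (2,5) | tMaxX 0.4850 tMaxY 0.6600 | tΔX 1.1547 tΔY 2.0000
    t=0.4850 [x] (3,5)
    t=0.6600 [y] (3,6) — stop
  → r_3 = 0.6600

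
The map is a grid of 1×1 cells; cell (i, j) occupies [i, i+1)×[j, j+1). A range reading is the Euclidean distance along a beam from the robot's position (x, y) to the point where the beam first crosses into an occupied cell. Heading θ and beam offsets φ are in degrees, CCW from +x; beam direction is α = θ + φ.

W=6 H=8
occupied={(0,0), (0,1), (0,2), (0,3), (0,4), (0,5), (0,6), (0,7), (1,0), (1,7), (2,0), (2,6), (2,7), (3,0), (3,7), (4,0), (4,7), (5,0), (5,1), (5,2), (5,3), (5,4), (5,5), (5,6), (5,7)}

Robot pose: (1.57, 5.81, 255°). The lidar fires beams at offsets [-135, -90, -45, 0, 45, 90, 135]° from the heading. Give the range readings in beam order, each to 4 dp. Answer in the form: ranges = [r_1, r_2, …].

ranges = [1.1400, 0.5901, 0.6582, 2.2023, 5.5541, 3.5510, 0.4965]

beam 1: φ=-135°, α=120°
  d=(-0.5000,0.8660)  start (1,5)  tX=1.1400 tY=0.2194  stride 1/|dx|=2.0000 1/|dy|=1.1547
    cross y-line → (1,6), t=0.2194
    cross x-line → (0,6), t=1.1400 (wall)
  → r_1 = 1.1400
beam 2: φ=-90°, α=165°
  d=(-0.9659,0.2588)  start (1,5)  tX=0.5901 tY=0.7341  stride 1/|dx|=1.0353 1/|dy|=3.8637
    cross x-line → (0,5), t=0.5901 (wall)
  → r_2 = 0.5901
beam 3: φ=-45°, α=210°
  d=(-0.8660,-0.5000)  start (1,5)  tX=0.6582 tY=1.6200  stride 1/|dx|=1.1547 1/|dy|=2.0000
    cross x-line → (0,5), t=0.6582 (wall)
  → r_3 = 0.6582
beam 4: φ=0°, α=255°
  d=(-0.2588,-0.9659)  start (1,5)  tX=2.2023 tY=0.8386  stride 1/|dx|=3.8637 1/|dy|=1.0353
    cross y-line → (1,4), t=0.8386
    cross y-line → (1,3), t=1.8738
    cross x-line → (0,3), t=2.2023 (wall)
  → r_4 = 2.2023
beam 5: φ=45°, α=300°
  d=(0.5000,-0.8660)  start (1,5)  tX=0.8600 tY=0.9353  stride 1/|dx|=2.0000 1/|dy|=1.1547
    cross x-line → (2,5), t=0.8600
    cross y-line → (2,4), t=0.9353
    cross y-line → (2,3), t=2.0900
    cross x-line → (3,3), t=2.8600
    cross y-line → (3,2), t=3.2447
    cross y-line → (3,1), t=4.3994
    cross x-line → (4,1), t=4.8600
    cross y-line → (4,0), t=5.5541 (wall)
  → r_5 = 5.5541
beam 6: φ=90°, α=345°
  d=(0.9659,-0.2588)  start (1,5)  tX=0.4452 tY=3.1296  stride 1/|dx|=1.0353 1/|dy|=3.8637
    cross x-line → (2,5), t=0.4452
    cross x-line → (3,5), t=1.4804
    cross x-line → (4,5), t=2.5157
    cross y-line → (4,4), t=3.1296
    cross x-line → (5,4), t=3.5510 (wall)
  → r_6 = 3.5510
beam 7: φ=135°, α=30°
  d=(0.8660,0.5000)  start (1,5)  tX=0.4965 tY=0.3800  stride 1/|dx|=1.1547 1/|dy|=2.0000
    cross y-line → (1,6), t=0.3800
    cross x-line → (2,6), t=0.4965 (wall)
  → r_7 = 0.4965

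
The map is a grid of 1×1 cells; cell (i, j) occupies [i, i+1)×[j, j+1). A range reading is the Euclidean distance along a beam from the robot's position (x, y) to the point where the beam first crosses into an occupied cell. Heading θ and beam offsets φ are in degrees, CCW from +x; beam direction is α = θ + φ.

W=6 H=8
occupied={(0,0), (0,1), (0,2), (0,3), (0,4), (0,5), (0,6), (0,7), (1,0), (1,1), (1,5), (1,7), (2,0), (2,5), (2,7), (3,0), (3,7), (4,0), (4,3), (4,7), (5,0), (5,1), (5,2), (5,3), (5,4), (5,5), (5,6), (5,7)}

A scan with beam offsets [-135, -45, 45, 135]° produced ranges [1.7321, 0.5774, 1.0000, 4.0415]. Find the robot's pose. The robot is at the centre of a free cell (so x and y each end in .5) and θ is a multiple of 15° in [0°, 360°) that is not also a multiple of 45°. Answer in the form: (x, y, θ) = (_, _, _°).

Candidates: 20 free-cell centres × 16 headings = 320 poses. Raycast each; keep the one whose scan matches to 4 dp.
  (2.5, 1.5, 165°): beam 1 = 2.8868 ≠ 1.7321 ✗
  (4.5, 2.5, 105°): beam 1 = 0.5774 ≠ 1.7321 ✗
  (2.5, 6.5, 120°): beam 1 = 2.5882 ≠ 1.7321 ✗
  (1.5, 6.5, 15°): beam 1 = 0.5774 ≠ 1.7321 ✗
  (2.5, 4.5, 75°): beam 1 = 4.0415 ≠ 1.7321 ✗
  …
  (1.5, 3.5, 195°): r_1=1.7321, r_2=0.5774, r_3=1.0000, r_4=4.0415 — all match ✓
Unique over the lattice → pose = (1.5, 3.5, 195°).

(x, y, θ) = (1.5, 3.5, 195°)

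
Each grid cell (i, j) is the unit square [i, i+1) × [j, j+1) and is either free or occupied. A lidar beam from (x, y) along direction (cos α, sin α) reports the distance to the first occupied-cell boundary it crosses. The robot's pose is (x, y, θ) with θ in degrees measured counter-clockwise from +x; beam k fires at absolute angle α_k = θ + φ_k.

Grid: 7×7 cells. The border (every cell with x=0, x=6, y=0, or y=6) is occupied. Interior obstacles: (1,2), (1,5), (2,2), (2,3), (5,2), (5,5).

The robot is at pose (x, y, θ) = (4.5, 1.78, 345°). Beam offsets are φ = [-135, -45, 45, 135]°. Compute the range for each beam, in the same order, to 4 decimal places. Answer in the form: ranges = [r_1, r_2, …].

ranges = [1.5600, 0.9007, 0.5774, 4.8728]

beam 1: φ=-135°, α=210°
  dir = (cos 210°, sin 210°) = (-0.8660, -0.5000); from cell (4,1)
  next x-line at t=0.5774, next y-line at t=1.5600; Δt_x=1.1547, Δt_y=2.0000
    x: enter (3,1) at t=0.5774
    y: enter (3,0) at t=1.5600 ← occupied
  → r_1 = 1.5600
beam 2: φ=-45°, α=300°
  dir = (cos 300°, sin 300°) = (0.5000, -0.8660); from cell (4,1)
  next x-line at t=1.0000, next y-line at t=0.9007; Δt_x=2.0000, Δt_y=1.1547
    y: enter (4,0) at t=0.9007 ← occupied
  → r_2 = 0.9007
beam 3: φ=45°, α=30°
  dir = (cos 30°, sin 30°) = (0.8660, 0.5000); from cell (4,1)
  next x-line at t=0.5774, next y-line at t=0.4400; Δt_x=1.1547, Δt_y=2.0000
    y: enter (4,2) at t=0.4400
    x: enter (5,2) at t=0.5774 ← occupied
  → r_3 = 0.5774
beam 4: φ=135°, α=120°
  dir = (cos 120°, sin 120°) = (-0.5000, 0.8660); from cell (4,1)
  next x-line at t=1.0000, next y-line at t=0.2540; Δt_x=2.0000, Δt_y=1.1547
    y: enter (4,2) at t=0.2540
    x: enter (3,2) at t=1.0000
    y: enter (3,3) at t=1.4087
    y: enter (3,4) at t=2.5634
    x: enter (2,4) at t=3.0000
    y: enter (2,5) at t=3.7181
    y: enter (2,6) at t=4.8728 ← occupied
  → r_4 = 4.8728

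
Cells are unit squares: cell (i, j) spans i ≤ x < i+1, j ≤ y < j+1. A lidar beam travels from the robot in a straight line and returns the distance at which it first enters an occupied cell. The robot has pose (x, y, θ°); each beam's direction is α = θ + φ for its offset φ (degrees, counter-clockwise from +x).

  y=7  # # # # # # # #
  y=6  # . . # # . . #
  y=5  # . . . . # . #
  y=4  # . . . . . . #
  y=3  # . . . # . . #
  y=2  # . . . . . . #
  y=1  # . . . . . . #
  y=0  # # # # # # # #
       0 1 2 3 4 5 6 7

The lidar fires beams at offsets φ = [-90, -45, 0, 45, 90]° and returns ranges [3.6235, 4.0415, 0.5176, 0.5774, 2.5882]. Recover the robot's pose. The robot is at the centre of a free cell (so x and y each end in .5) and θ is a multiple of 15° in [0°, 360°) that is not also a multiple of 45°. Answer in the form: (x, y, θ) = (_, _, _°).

The pose lattice has 32·16 = 512 candidates. Test each by forward raycasting.
  (3.5, 1.5, 195°): beam 1 = 5.6940 ≠ 3.6235 ✗
  (1.5, 4.5, 255°): beam 1 = 0.5176 ≠ 3.6235 ✗
  (2.5, 3.5, 165°): beam 1 = 2.5882 ≠ 3.6235 ✗
  …
  (4.5, 4.5, 255°): r_1=3.6235, r_2=4.0415, r_3=0.5176, r_4=0.5774, r_5=2.5882 — all match ✓
Unique over the lattice → pose = (4.5, 4.5, 255°).

(x, y, θ) = (4.5, 4.5, 255°)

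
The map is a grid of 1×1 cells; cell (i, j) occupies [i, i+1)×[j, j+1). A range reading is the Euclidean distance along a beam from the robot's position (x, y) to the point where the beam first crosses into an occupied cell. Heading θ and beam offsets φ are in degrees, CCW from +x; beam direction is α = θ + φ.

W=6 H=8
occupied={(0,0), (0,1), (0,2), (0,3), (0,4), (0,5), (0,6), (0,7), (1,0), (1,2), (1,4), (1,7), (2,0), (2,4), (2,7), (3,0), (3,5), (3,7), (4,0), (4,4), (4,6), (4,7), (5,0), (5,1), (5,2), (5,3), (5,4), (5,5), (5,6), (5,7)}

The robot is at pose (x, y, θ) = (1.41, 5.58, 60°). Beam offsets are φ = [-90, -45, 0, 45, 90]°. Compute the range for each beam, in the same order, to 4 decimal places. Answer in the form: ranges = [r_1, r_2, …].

beam 1: φ=-90°, α=330°
  d=(0.8660,-0.5000)  start (1,5)  tX=0.6813 tY=1.1600  stride 1/|dx|=1.1547 1/|dy|=2.0000
    cross x-line → (2,5), t=0.6813
    cross y-line → (2,4), t=1.1600 (wall)
  → r_1 = 1.1600
beam 2: φ=-45°, α=15°
  d=(0.9659,0.2588)  start (1,5)  tX=0.6108 tY=1.6228  stride 1/|dx|=1.0353 1/|dy|=3.8637
    cross x-line → (2,5), t=0.6108
    cross y-line → (2,6), t=1.6228
    cross x-line → (3,6), t=1.6461
    cross x-line → (4,6), t=2.6814 (wall)
  → r_2 = 2.6814
beam 3: φ=0°, α=60°
  d=(0.5000,0.8660)  start (1,5)  tX=1.1800 tY=0.4850  stride 1/|dx|=2.0000 1/|dy|=1.1547
    cross y-line → (1,6), t=0.4850
    cross x-line → (2,6), t=1.1800
    cross y-line → (2,7), t=1.6397 (wall)
  → r_3 = 1.6397
beam 4: φ=45°, α=105°
  d=(-0.2588,0.9659)  start (1,5)  tX=1.5841 tY=0.4348  stride 1/|dx|=3.8637 1/|dy|=1.0353
    cross y-line → (1,6), t=0.4348
    cross y-line → (1,7), t=1.4701 (wall)
  → r_4 = 1.4701
beam 5: φ=90°, α=150°
  d=(-0.8660,0.5000)  start (1,5)  tX=0.4734 tY=0.8400  stride 1/|dx|=1.1547 1/|dy|=2.0000
    cross x-line → (0,5), t=0.4734 (wall)
  → r_5 = 0.4734

ranges = [1.1600, 2.6814, 1.6397, 1.4701, 0.4734]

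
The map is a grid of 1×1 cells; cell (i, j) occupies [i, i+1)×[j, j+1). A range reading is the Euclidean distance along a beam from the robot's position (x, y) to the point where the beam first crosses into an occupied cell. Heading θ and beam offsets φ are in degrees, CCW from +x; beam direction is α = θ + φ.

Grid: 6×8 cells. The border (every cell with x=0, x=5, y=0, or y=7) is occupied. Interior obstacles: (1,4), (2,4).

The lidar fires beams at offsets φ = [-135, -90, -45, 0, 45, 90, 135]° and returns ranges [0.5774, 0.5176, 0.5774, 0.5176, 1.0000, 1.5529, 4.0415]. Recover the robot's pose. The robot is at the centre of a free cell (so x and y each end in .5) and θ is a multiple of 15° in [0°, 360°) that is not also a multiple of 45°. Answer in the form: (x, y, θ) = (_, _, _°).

(x, y, θ) = (1.5, 6.5, 195°)

Candidates: 22 free-cell centres × 16 headings = 352 poses. Raycast each; keep the one whose scan matches to 4 dp.
  (3.5, 5.5, 210°): beam 1 = 1.5529 ≠ 0.5774 ✗
  (3.5, 2.5, 15°): beam 1 = 1.7321 ≠ 0.5774 ✗
  (1.5, 2.5, 300°): beam 1 = 0.5176 ≠ 0.5774 ✗
  …
  (1.5, 6.5, 195°): r_1=0.5774, r_2=0.5176, r_3=0.5774, r_4=0.5176, r_5=1.0000, r_6=1.5529, r_7=4.0415 — all match ✓
Unique over the lattice → pose = (1.5, 6.5, 195°).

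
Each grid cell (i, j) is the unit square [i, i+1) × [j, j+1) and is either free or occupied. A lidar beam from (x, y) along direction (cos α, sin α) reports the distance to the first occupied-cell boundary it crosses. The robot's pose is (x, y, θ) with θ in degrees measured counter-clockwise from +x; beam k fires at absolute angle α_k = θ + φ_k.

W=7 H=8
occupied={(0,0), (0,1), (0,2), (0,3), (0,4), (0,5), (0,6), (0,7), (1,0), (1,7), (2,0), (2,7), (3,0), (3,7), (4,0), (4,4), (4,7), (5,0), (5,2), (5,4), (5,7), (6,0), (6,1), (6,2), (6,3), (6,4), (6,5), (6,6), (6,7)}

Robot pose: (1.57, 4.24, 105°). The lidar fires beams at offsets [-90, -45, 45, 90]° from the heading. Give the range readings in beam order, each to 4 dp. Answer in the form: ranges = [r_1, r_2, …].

ranges = [2.5157, 3.1870, 0.6582, 0.5901]

beam 1: φ=-90°, α=15°
  direction (0.9659, 0.2588); cell (1,4); t to first gridline: x 0.4452, y 2.9364 (then +1.0353 / +3.8637)
    (2,4) via x @ 0.4452
    (3,4) via x @ 1.4804
    (4,4) via x @ 2.5157  # hit
  → r_1 = 2.5157
beam 2: φ=-45°, α=60°
  direction (0.5000, 0.8660); cell (1,4); t to first gridline: x 0.8600, y 0.8776 (then +2.0000 / +1.1547)
    (2,4) via x @ 0.8600
    (2,5) via y @ 0.8776
    (2,6) via y @ 2.0323
    (3,6) via x @ 2.8600
    (3,7) via y @ 3.1870  # hit
  → r_2 = 3.1870
beam 3: φ=45°, α=150°
  direction (-0.8660, 0.5000); cell (1,4); t to first gridline: x 0.6582, y 1.5200 (then +1.1547 / +2.0000)
    (0,4) via x @ 0.6582  # hit
  → r_3 = 0.6582
beam 4: φ=90°, α=195°
  direction (-0.9659, -0.2588); cell (1,4); t to first gridline: x 0.5901, y 0.9273 (then +1.0353 / +3.8637)
    (0,4) via x @ 0.5901  # hit
  → r_4 = 0.5901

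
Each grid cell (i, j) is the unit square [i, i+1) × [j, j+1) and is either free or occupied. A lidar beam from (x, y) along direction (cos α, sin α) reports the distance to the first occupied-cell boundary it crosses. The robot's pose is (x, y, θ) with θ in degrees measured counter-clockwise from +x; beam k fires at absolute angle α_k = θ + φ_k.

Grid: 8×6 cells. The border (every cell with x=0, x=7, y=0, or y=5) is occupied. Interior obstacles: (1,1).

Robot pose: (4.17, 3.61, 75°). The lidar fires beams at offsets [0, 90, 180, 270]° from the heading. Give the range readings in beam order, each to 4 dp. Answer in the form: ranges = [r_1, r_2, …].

ranges = [1.4390, 3.2818, 2.7021, 2.9298]

beam 1: φ=0°, α=75°
  direction (0.2588, 0.9659); cell (4,3); t to first gridline: x 3.2069, y 0.4038 (then +3.8637 / +1.0353)
    (4,4) via y @ 0.4038
    (4,5) via y @ 1.4390  # hit
  → r_1 = 1.4390
beam 2: φ=90°, α=165°
  direction (-0.9659, 0.2588); cell (4,3); t to first gridline: x 0.1760, y 1.5068 (then +1.0353 / +3.8637)
    (3,3) via x @ 0.1760
    (2,3) via x @ 1.2113
    (2,4) via y @ 1.5068
    (1,4) via x @ 2.2465
    (0,4) via x @ 3.2818  # hit
  → r_2 = 3.2818
beam 3: φ=180°, α=255°
  direction (-0.2588, -0.9659); cell (4,3); t to first gridline: x 0.6568, y 0.6315 (then +3.8637 / +1.0353)
    (4,2) via y @ 0.6315
    (3,2) via x @ 0.6568
    (3,1) via y @ 1.6668
    (3,0) via y @ 2.7021  # hit
  → r_3 = 2.7021
beam 4: φ=270°, α=345°
  direction (0.9659, -0.2588); cell (4,3); t to first gridline: x 0.8593, y 2.3569 (then +1.0353 / +3.8637)
    (5,3) via x @ 0.8593
    (6,3) via x @ 1.8946
    (6,2) via y @ 2.3569
    (7,2) via x @ 2.9298  # hit
  → r_4 = 2.9298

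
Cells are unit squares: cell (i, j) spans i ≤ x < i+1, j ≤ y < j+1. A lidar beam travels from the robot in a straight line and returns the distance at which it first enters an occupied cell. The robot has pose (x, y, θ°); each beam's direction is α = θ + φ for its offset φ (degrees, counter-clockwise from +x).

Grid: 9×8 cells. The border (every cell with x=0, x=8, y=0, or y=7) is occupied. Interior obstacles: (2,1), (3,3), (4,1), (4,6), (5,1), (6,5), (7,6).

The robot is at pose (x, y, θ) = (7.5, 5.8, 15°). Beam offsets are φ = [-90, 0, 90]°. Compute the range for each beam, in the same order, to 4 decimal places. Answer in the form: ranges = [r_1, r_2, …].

beam 1: φ=-90°, α=285°
  d=(0.2588,-0.9659)  start (7,5)  tX=1.9319 tY=0.8282  stride 1/|dx|=3.8637 1/|dy|=1.0353
    cross y-line → (7,4), t=0.8282
    cross y-line → (7,3), t=1.8635
    cross x-line → (8,3), t=1.9319 (wall)
  → r_1 = 1.9319
beam 2: φ=0°, α=15°
  d=(0.9659,0.2588)  start (7,5)  tX=0.5176 tY=0.7727  stride 1/|dx|=1.0353 1/|dy|=3.8637
    cross x-line → (8,5), t=0.5176 (wall)
  → r_2 = 0.5176
beam 3: φ=90°, α=105°
  d=(-0.2588,0.9659)  start (7,5)  tX=1.9319 tY=0.2071  stride 1/|dx|=3.8637 1/|dy|=1.0353
    cross y-line → (7,6), t=0.2071 (wall)
  → r_3 = 0.2071

ranges = [1.9319, 0.5176, 0.2071]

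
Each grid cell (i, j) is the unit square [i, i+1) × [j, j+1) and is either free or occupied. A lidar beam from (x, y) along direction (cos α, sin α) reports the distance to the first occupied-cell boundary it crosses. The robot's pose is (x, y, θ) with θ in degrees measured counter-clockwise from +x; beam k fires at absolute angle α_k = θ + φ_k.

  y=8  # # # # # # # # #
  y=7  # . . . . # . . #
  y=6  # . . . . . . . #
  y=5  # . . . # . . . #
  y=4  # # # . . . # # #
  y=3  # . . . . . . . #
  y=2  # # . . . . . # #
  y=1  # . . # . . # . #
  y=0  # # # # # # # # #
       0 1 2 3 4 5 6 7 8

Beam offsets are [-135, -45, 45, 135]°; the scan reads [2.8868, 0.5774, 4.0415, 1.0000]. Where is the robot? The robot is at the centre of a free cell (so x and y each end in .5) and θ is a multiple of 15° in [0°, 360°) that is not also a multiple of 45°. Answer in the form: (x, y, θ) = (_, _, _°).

The pose lattice has 39·16 = 624 candidates. Test each by forward raycasting.
  (1.5, 7.5, 330°): beam 1 = 0.5176 ≠ 2.8868 ✗
  (7.5, 6.5, 210°): beam 1 = 1.5529 ≠ 2.8868 ✗
  (6.5, 2.5, 60°): beam 1 = 0.5176 ≠ 2.8868 ✗
  (7.5, 6.5, 330°): beam 1 = 2.5882 ≠ 2.8868 ✗
  …
  (5.5, 5.5, 195°): r_1=2.8868, r_2=0.5774, r_3=4.0415, r_4=1.0000 — all match ✓
Unique over the lattice → pose = (5.5, 5.5, 195°).

(x, y, θ) = (5.5, 5.5, 195°)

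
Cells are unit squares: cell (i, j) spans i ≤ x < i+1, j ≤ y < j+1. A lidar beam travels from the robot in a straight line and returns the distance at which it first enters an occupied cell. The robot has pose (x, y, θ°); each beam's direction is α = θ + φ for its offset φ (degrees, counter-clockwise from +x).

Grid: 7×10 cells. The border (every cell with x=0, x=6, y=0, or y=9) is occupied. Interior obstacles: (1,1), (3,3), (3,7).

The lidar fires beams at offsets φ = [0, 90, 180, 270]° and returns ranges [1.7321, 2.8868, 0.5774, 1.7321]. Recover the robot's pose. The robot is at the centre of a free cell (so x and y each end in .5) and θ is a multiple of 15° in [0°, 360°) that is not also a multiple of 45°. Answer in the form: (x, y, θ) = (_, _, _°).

Enumerate (i+0.5, j+0.5, θ) over the 37 free cells and 16 admissible headings. For each, cast all 4 beams and compare to the given ranges.
  (2.5, 7.5, 255°): beam 1 = 5.6940 ≠ 1.7321 ✗
  (2.5, 7.5, 60°): beam 2 = 1.7321 ≠ 2.8868 ✗
  (1.5, 8.5, 255°): beam 1 = 1.9319 ≠ 1.7321 ✗
  (1.5, 3.5, 300°): beam 1 = 2.8868 ≠ 1.7321 ✗
  …
  (3.5, 2.5, 300°): r_1=1.7321, r_2=2.8868, r_3=0.5774, r_4=1.7321 — all match ✓
No second candidate reproduces the full scan.

(x, y, θ) = (3.5, 2.5, 300°)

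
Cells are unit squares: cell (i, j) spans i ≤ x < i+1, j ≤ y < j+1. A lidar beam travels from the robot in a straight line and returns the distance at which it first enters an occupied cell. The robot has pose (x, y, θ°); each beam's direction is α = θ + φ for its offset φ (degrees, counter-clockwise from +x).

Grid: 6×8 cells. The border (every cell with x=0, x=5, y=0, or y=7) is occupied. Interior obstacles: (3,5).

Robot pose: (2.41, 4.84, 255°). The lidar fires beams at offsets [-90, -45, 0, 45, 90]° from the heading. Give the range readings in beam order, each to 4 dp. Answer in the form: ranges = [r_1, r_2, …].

ranges = [1.4597, 1.6281, 3.9755, 4.4341, 2.6814]

beam 1: φ=-90°, α=165°
  direction (-0.9659, 0.2588); cell (2,4); t to first gridline: x 0.4245, y 0.6182 (then +1.0353 / +3.8637)
    (1,4) via x @ 0.4245
    (1,5) via y @ 0.6182
    (0,5) via x @ 1.4597  # hit
  → r_1 = 1.4597
beam 2: φ=-45°, α=210°
  direction (-0.8660, -0.5000); cell (2,4); t to first gridline: x 0.4734, y 1.6800 (then +1.1547 / +2.0000)
    (1,4) via x @ 0.4734
    (0,4) via x @ 1.6281  # hit
  → r_2 = 1.6281
beam 3: φ=0°, α=255°
  direction (-0.2588, -0.9659); cell (2,4); t to first gridline: x 1.5841, y 0.8696 (then +3.8637 / +1.0353)
    (2,3) via y @ 0.8696
    (1,3) via x @ 1.5841
    (1,2) via y @ 1.9049
    (1,1) via y @ 2.9402
    (1,0) via y @ 3.9755  # hit
  → r_3 = 3.9755
beam 4: φ=45°, α=300°
  direction (0.5000, -0.8660); cell (2,4); t to first gridline: x 1.1800, y 0.9699 (then +2.0000 / +1.1547)
    (2,3) via y @ 0.9699
    (3,3) via x @ 1.1800
    (3,2) via y @ 2.1246
    (4,2) via x @ 3.1800
    (4,1) via y @ 3.2793
    (4,0) via y @ 4.4341  # hit
  → r_4 = 4.4341
beam 5: φ=90°, α=345°
  direction (0.9659, -0.2588); cell (2,4); t to first gridline: x 0.6108, y 3.2455 (then +1.0353 / +3.8637)
    (3,4) via x @ 0.6108
    (4,4) via x @ 1.6461
    (5,4) via x @ 2.6814  # hit
  → r_5 = 2.6814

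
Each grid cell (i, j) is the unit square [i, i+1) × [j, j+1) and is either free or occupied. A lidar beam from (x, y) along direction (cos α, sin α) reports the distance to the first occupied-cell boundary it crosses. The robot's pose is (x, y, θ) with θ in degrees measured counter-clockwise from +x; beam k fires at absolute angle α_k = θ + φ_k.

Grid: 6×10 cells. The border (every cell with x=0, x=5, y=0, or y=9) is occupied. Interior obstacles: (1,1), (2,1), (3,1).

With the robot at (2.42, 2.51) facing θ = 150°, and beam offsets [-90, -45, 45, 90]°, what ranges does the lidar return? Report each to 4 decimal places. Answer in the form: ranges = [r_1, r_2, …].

ranges = [5.1600, 5.4865, 1.4701, 0.5889]

beam 1: φ=-90°, α=60°
  d=(0.5000,0.8660)  start (2,2)  tX=1.1600 tY=0.5658  stride 1/|dx|=2.0000 1/|dy|=1.1547
    cross y-line → (2,3), t=0.5658
    cross x-line → (3,3), t=1.1600
    cross y-line → (3,4), t=1.7205
    cross y-line → (3,5), t=2.8752
    cross x-line → (4,5), t=3.1600
    cross y-line → (4,6), t=4.0299
    cross x-line → (5,6), t=5.1600 (wall)
  → r_1 = 5.1600
beam 2: φ=-45°, α=105°
  d=(-0.2588,0.9659)  start (2,2)  tX=1.6228 tY=0.5073  stride 1/|dx|=3.8637 1/|dy|=1.0353
    cross y-line → (2,3), t=0.5073
    cross y-line → (2,4), t=1.5426
    cross x-line → (1,4), t=1.6228
    cross y-line → (1,5), t=2.5778
    cross y-line → (1,6), t=3.6131
    cross y-line → (1,7), t=4.6484
    cross x-line → (0,7), t=5.4865 (wall)
  → r_2 = 5.4865
beam 3: φ=45°, α=195°
  d=(-0.9659,-0.2588)  start (2,2)  tX=0.4348 tY=1.9705  stride 1/|dx|=1.0353 1/|dy|=3.8637
    cross x-line → (1,2), t=0.4348
    cross x-line → (0,2), t=1.4701 (wall)
  → r_3 = 1.4701
beam 4: φ=90°, α=240°
  d=(-0.5000,-0.8660)  start (2,2)  tX=0.8400 tY=0.5889  stride 1/|dx|=2.0000 1/|dy|=1.1547
    cross y-line → (2,1), t=0.5889 (wall)
  → r_4 = 0.5889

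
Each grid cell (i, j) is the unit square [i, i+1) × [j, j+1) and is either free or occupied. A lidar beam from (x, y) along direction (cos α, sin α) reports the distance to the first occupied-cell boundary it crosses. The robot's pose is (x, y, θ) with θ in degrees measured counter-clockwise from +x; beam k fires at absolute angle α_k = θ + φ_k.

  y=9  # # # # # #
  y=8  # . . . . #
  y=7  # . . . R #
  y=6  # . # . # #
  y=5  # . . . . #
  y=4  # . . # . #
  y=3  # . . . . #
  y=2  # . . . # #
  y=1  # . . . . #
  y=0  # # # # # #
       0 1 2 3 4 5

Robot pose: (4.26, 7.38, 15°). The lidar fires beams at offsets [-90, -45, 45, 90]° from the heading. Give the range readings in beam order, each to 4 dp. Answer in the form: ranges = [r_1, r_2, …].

ranges = [0.3934, 0.7600, 1.4800, 1.6771]

beam 1: φ=-90°, α=285°
  d=(0.2588,-0.9659)  start (4,7)  tX=2.8591 tY=0.3934  stride 1/|dx|=3.8637 1/|dy|=1.0353
    cross y-line → (4,6), t=0.3934 (wall)
  → r_1 = 0.3934
beam 2: φ=-45°, α=330°
  d=(0.8660,-0.5000)  start (4,7)  tX=0.8545 tY=0.7600  stride 1/|dx|=1.1547 1/|dy|=2.0000
    cross y-line → (4,6), t=0.7600 (wall)
  → r_2 = 0.7600
beam 3: φ=45°, α=60°
  d=(0.5000,0.8660)  start (4,7)  tX=1.4800 tY=0.7159  stride 1/|dx|=2.0000 1/|dy|=1.1547
    cross y-line → (4,8), t=0.7159
    cross x-line → (5,8), t=1.4800 (wall)
  → r_3 = 1.4800
beam 4: φ=90°, α=105°
  d=(-0.2588,0.9659)  start (4,7)  tX=1.0046 tY=0.6419  stride 1/|dx|=3.8637 1/|dy|=1.0353
    cross y-line → (4,8), t=0.6419
    cross x-line → (3,8), t=1.0046
    cross y-line → (3,9), t=1.6771 (wall)
  → r_4 = 1.6771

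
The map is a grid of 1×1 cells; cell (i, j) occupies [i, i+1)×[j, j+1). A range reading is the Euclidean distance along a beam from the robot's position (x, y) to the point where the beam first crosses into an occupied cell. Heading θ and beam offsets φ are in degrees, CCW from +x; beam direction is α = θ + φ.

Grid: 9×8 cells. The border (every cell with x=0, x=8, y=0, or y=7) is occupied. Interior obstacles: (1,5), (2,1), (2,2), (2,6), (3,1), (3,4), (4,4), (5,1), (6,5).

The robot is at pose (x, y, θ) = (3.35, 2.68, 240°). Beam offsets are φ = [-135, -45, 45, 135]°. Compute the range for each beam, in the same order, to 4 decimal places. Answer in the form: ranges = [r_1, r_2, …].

ranges = [3.4371, 0.3623, 0.7040, 4.8140]

beam 1: φ=-135°, α=105°
  direction (-0.2588, 0.9659); cell (3,2); t to first gridline: x 1.3523, y 0.3313 (then +3.8637 / +1.0353)
    (3,3) via y @ 0.3313
    (2,3) via x @ 1.3523
    (2,4) via y @ 1.3666
    (2,5) via y @ 2.4018
    (2,6) via y @ 3.4371  # hit
  → r_1 = 3.4371
beam 2: φ=-45°, α=195°
  direction (-0.9659, -0.2588); cell (3,2); t to first gridline: x 0.3623, y 2.6273 (then +1.0353 / +3.8637)
    (2,2) via x @ 0.3623  # hit
  → r_2 = 0.3623
beam 3: φ=45°, α=285°
  direction (0.2588, -0.9659); cell (3,2); t to first gridline: x 2.5114, y 0.7040 (then +3.8637 / +1.0353)
    (3,1) via y @ 0.7040  # hit
  → r_3 = 0.7040
beam 4: φ=135°, α=15°
  direction (0.9659, 0.2588); cell (3,2); t to first gridline: x 0.6729, y 1.2364 (then +1.0353 / +3.8637)
    (4,2) via x @ 0.6729
    (4,3) via y @ 1.2364
    (5,3) via x @ 1.7082
    (6,3) via x @ 2.7435
    (7,3) via x @ 3.7788
    (8,3) via x @ 4.8140  # hit
  → r_4 = 4.8140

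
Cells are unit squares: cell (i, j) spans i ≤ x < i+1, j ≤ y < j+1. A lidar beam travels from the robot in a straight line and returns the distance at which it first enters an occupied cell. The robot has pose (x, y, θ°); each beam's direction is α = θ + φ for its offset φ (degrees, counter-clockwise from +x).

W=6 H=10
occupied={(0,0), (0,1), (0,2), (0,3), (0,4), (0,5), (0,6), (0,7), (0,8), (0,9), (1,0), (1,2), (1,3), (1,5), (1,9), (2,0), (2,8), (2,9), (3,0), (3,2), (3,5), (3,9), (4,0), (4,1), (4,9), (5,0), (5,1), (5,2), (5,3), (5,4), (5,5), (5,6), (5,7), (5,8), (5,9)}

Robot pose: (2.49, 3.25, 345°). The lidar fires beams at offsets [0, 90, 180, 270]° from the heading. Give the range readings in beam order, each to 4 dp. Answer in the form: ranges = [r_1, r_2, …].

ranges = [0.9659, 1.9705, 0.5073, 2.3294]

beam 1: φ=0°, α=345°
  dir = (cos 345°, sin 345°) = (0.9659, -0.2588); from cell (2,3)
  next x-line at t=0.5280, next y-line at t=0.9659; Δt_x=1.0353, Δt_y=3.8637
    x: enter (3,3) at t=0.5280
    y: enter (3,2) at t=0.9659 ← occupied
  → r_1 = 0.9659
beam 2: φ=90°, α=75°
  dir = (cos 75°, sin 75°) = (0.2588, 0.9659); from cell (2,3)
  next x-line at t=1.9705, next y-line at t=0.7765; Δt_x=3.8637, Δt_y=1.0353
    y: enter (2,4) at t=0.7765
    y: enter (2,5) at t=1.8117
    x: enter (3,5) at t=1.9705 ← occupied
  → r_2 = 1.9705
beam 3: φ=180°, α=165°
  dir = (cos 165°, sin 165°) = (-0.9659, 0.2588); from cell (2,3)
  next x-line at t=0.5073, next y-line at t=2.8978; Δt_x=1.0353, Δt_y=3.8637
    x: enter (1,3) at t=0.5073 ← occupied
  → r_3 = 0.5073
beam 4: φ=270°, α=255°
  dir = (cos 255°, sin 255°) = (-0.2588, -0.9659); from cell (2,3)
  next x-line at t=1.8932, next y-line at t=0.2588; Δt_x=3.8637, Δt_y=1.0353
    y: enter (2,2) at t=0.2588
    y: enter (2,1) at t=1.2941
    x: enter (1,1) at t=1.8932
    y: enter (1,0) at t=2.3294 ← occupied
  → r_4 = 2.3294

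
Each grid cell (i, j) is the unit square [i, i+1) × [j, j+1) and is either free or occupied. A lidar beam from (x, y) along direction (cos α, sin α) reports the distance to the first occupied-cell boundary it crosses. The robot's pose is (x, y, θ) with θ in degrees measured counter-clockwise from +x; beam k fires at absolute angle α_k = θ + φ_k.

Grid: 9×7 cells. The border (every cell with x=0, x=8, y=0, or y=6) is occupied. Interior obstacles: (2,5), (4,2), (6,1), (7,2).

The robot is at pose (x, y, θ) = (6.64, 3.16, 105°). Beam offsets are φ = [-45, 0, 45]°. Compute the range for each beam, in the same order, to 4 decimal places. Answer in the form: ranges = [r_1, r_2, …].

beam 1: φ=-45°, α=60°
  dir = (cos 60°, sin 60°) = (0.5000, 0.8660); from cell (6,3)
  next x-line at t=0.7200, next y-line at t=0.9699; Δt_x=2.0000, Δt_y=1.1547
    x: enter (7,3) at t=0.7200
    y: enter (7,4) at t=0.9699
    y: enter (7,5) at t=2.1246
    x: enter (8,5) at t=2.7200 ← occupied
  → r_1 = 2.7200
beam 2: φ=0°, α=105°
  dir = (cos 105°, sin 105°) = (-0.2588, 0.9659); from cell (6,3)
  next x-line at t=2.4728, next y-line at t=0.8696; Δt_x=3.8637, Δt_y=1.0353
    y: enter (6,4) at t=0.8696
    y: enter (6,5) at t=1.9049
    x: enter (5,5) at t=2.4728
    y: enter (5,6) at t=2.9402 ← occupied
  → r_2 = 2.9402
beam 3: φ=45°, α=150°
  dir = (cos 150°, sin 150°) = (-0.8660, 0.5000); from cell (6,3)
  next x-line at t=0.7390, next y-line at t=1.6800; Δt_x=1.1547, Δt_y=2.0000
    x: enter (5,3) at t=0.7390
    y: enter (5,4) at t=1.6800
    x: enter (4,4) at t=1.8937
    x: enter (3,4) at t=3.0484
    y: enter (3,5) at t=3.6800
    x: enter (2,5) at t=4.2031 ← occupied
  → r_3 = 4.2031

ranges = [2.7200, 2.9402, 4.2031]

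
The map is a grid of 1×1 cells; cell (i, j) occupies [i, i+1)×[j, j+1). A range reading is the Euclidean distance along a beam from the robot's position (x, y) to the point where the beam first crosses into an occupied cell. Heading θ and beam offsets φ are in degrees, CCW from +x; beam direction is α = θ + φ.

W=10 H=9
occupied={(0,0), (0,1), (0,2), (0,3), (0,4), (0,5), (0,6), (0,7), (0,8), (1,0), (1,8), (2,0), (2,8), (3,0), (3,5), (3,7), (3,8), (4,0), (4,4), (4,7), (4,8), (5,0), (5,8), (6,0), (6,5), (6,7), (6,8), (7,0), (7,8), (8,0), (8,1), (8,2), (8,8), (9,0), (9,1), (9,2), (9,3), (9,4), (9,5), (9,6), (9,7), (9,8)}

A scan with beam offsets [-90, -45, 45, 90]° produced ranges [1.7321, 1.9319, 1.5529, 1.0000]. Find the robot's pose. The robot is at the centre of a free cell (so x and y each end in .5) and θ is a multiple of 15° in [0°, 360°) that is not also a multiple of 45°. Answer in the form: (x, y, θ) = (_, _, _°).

(x, y, θ) = (5.5, 5.5, 150°)

The pose lattice has 48·16 = 768 candidates. Test each by forward raycasting.
  (3.5, 3.5, 330°): beam 1 = 2.8868 ≠ 1.7321 ✗
  (2.5, 2.5, 255°): beam 1 = 1.5529 ≠ 1.7321 ✗
  (1.5, 5.5, 300°): beam 1 = 0.5774 ≠ 1.7321 ✗
  (5.5, 2.5, 120°): beam 1 = 4.0415 ≠ 1.7321 ✗
  …
  (5.5, 5.5, 150°): r_1=1.7321, r_2=1.9319, r_3=1.5529, r_4=1.0000 — all match ✓
Only this pose fits every beam.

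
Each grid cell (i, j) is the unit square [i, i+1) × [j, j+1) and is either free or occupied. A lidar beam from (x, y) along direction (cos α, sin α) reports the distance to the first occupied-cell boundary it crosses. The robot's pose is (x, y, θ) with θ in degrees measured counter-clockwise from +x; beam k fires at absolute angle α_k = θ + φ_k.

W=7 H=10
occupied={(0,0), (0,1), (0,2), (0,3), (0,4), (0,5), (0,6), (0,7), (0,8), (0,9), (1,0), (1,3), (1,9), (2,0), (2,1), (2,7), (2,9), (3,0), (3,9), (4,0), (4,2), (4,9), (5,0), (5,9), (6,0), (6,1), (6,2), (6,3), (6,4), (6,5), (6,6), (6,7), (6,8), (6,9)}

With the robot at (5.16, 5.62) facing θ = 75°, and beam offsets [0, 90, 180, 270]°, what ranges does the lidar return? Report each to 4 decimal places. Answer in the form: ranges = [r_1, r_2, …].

ranges = [3.2455, 4.3067, 2.7124, 0.8696]

beam 1: φ=0°, α=75°
  cosα=0.2588 sinα=0.9659 | (5,5) | tMaxX 3.2455 tMaxY 0.3934 | tΔX 3.8637 tΔY 1.0353
    t=0.3934 [y] (5,6)
    t=1.4287 [y] (5,7)
    t=2.4640 [y] (5,8)
    t=3.2455 [x] (6,8) — stop
  → r_1 = 3.2455
beam 2: φ=90°, α=165°
  cosα=-0.9659 sinα=0.2588 | (5,5) | tMaxX 0.1656 tMaxY 1.4682 | tΔX 1.0353 tΔY 3.8637
    t=0.1656 [x] (4,5)
    t=1.2009 [x] (3,5)
    t=1.4682 [y] (3,6)
    t=2.2362 [x] (2,6)
    t=3.2715 [x] (1,6)
    t=4.3067 [x] (0,6) — stop
  → r_2 = 4.3067
beam 3: φ=180°, α=255°
  cosα=-0.2588 sinα=-0.9659 | (5,5) | tMaxX 0.6182 tMaxY 0.6419 | tΔX 3.8637 tΔY 1.0353
    t=0.6182 [x] (4,5)
    t=0.6419 [y] (4,4)
    t=1.6771 [y] (4,3)
    t=2.7124 [y] (4,2) — stop
  → r_3 = 2.7124
beam 4: φ=270°, α=345°
  cosα=0.9659 sinα=-0.2588 | (5,5) | tMaxX 0.8696 tMaxY 2.3955 | tΔX 1.0353 tΔY 3.8637
    t=0.8696 [x] (6,5) — stop
  → r_4 = 0.8696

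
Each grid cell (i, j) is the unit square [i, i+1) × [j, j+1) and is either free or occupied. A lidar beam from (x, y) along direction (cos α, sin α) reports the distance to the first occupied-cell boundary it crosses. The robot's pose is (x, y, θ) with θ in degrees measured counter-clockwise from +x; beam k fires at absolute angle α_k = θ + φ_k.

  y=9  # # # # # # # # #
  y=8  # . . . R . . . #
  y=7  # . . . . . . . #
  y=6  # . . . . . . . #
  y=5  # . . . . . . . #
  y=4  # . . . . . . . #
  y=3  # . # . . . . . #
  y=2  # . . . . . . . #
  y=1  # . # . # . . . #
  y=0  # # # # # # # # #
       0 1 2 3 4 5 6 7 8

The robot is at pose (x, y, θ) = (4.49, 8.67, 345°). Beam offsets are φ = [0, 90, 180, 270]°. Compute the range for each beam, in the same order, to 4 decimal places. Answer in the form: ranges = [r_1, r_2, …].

beam 1: φ=0°, α=345°
  cosα=0.9659 sinα=-0.2588 | (4,8) | tMaxX 0.5280 tMaxY 2.5887 | tΔX 1.0353 tΔY 3.8637
    t=0.5280 [x] (5,8)
    t=1.5633 [x] (6,8)
    t=2.5887 [y] (6,7)
    t=2.5985 [x] (7,7)
    t=3.6338 [x] (8,7) — stop
  → r_1 = 3.6338
beam 2: φ=90°, α=75°
  cosα=0.2588 sinα=0.9659 | (4,8) | tMaxX 1.9705 tMaxY 0.3416 | tΔX 3.8637 tΔY 1.0353
    t=0.3416 [y] (4,9) — stop
  → r_2 = 0.3416
beam 3: φ=180°, α=165°
  cosα=-0.9659 sinα=0.2588 | (4,8) | tMaxX 0.5073 tMaxY 1.2750 | tΔX 1.0353 tΔY 3.8637
    t=0.5073 [x] (3,8)
    t=1.2750 [y] (3,9) — stop
  → r_3 = 1.2750
beam 4: φ=270°, α=255°
  cosα=-0.2588 sinα=-0.9659 | (4,8) | tMaxX 1.8932 tMaxY 0.6936 | tΔX 3.8637 tΔY 1.0353
    t=0.6936 [y] (4,7)
    t=1.7289 [y] (4,6)
    t=1.8932 [x] (3,6)
    t=2.7642 [y] (3,5)
    t=3.7995 [y] (3,4)
    t=4.8347 [y] (3,3)
    t=5.7569 [x] (2,3) — stop
  → r_4 = 5.7569

ranges = [3.6338, 0.3416, 1.2750, 5.7569]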